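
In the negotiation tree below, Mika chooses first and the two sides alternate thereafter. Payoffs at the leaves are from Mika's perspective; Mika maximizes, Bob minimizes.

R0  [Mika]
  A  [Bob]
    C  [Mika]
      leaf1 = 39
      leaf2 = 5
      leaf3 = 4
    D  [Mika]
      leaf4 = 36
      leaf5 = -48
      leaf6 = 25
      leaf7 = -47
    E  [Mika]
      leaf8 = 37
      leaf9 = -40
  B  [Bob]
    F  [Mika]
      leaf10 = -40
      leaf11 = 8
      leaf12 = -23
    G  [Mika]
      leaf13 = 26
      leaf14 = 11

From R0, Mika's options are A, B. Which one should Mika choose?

A

C (Mika): max(39, 5, 4) = 39
D (Mika): max(36, -48, 25, -47) = 36
E (Mika): max(37, -40) = 37
A (Bob): min(39, 36, 37) = 36
F (Mika): max(-40, 8, -23) = 8
G (Mika): max(26, 11) = 26
B (Bob): min(8, 26) = 8
R0 (Mika): max(36, 8) = 36
Mika at R0 wants the highest of {A=36, B=8}, so chooses A.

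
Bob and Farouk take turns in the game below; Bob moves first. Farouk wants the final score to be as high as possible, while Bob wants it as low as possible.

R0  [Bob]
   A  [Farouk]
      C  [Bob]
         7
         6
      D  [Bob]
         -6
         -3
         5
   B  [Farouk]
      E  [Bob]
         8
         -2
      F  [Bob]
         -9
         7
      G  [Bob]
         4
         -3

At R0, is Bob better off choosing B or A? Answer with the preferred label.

E (Bob): min(8, -2) = -2
F (Bob): min(-9, 7) = -9
G (Bob): min(4, -3) = -3
B (Farouk): max(-2, -9, -3) = -2
C (Bob): min(7, 6) = 6
D (Bob): min(-6, -3, 5) = -6
A (Farouk): max(6, -6) = 6
Bob prefers the lower value; B=-2, A=6. B is better since -2 < 6.

B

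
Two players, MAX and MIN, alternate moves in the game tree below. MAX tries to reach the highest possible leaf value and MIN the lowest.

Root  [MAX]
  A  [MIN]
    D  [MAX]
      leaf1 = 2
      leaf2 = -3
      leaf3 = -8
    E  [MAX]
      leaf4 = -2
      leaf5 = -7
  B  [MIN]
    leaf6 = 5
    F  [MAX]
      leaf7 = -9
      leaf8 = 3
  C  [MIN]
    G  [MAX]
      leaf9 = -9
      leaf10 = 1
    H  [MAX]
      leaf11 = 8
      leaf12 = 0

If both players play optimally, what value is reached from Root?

3

D (MAX): max(2, -3, -8) = 2
E (MAX): max(-2, -7) = -2
A (MIN): min(2, -2) = -2
F (MAX): max(-9, 3) = 3
B (MIN): min(5, 3) = 3
G (MAX): max(-9, 1) = 1
H (MAX): max(8, 0) = 8
C (MIN): min(1, 8) = 1
Root (MAX): max(-2, 3, 1) = 3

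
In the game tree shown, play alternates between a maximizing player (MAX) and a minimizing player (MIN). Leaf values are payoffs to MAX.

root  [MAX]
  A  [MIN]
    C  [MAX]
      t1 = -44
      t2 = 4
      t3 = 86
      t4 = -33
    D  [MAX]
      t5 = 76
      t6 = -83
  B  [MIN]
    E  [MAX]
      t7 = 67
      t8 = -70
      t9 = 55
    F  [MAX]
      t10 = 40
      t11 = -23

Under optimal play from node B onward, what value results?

E (MAX): max(67, -70, 55) = 67
F (MAX): max(40, -23) = 40
B (MIN): min(67, 40) = 40

40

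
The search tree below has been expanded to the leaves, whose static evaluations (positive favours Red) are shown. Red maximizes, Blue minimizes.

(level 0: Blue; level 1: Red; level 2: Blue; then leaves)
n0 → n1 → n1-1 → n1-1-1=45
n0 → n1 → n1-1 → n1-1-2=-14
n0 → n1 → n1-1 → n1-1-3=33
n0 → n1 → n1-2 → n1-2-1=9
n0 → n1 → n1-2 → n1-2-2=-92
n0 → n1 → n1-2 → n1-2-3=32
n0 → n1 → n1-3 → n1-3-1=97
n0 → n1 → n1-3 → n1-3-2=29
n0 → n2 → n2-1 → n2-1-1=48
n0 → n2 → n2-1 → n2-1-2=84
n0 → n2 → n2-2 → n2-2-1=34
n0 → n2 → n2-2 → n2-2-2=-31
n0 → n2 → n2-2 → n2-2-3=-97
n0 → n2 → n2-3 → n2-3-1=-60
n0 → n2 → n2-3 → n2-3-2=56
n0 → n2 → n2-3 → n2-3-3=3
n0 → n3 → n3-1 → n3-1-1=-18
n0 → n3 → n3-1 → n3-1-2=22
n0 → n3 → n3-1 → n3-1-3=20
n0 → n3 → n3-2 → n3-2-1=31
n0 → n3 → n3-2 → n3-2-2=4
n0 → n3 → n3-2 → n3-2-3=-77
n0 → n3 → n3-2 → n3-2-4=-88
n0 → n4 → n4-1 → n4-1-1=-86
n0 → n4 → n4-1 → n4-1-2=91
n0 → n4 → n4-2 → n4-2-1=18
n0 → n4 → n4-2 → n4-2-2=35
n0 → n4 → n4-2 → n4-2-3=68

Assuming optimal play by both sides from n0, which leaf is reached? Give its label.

n3-1-1

n1-1 (Blue): min(45, -14, 33) = -14
n1-2 (Blue): min(9, -92, 32) = -92
n1-3 (Blue): min(97, 29) = 29
n1 (Red): max(-14, -92, 29) = 29
n2-1 (Blue): min(48, 84) = 48
n2-2 (Blue): min(34, -31, -97) = -97
n2-3 (Blue): min(-60, 56, 3) = -60
n2 (Red): max(48, -97, -60) = 48
n3-1 (Blue): min(-18, 22, 20) = -18
n3-2 (Blue): min(31, 4, -77, -88) = -88
n3 (Red): max(-18, -88) = -18
n4-1 (Blue): min(-86, 91) = -86
n4-2 (Blue): min(18, 35, 68) = 18
n4 (Red): max(-86, 18) = 18
n0 (Blue): min(29, 48, -18, 18) = -18
At n0, Blue picks n3 (lowest: -18).
At n3, Red picks n3-1 (highest: -18).
At n3-1, Blue picks n3-1-1 (lowest: -18).
Terminal value -18.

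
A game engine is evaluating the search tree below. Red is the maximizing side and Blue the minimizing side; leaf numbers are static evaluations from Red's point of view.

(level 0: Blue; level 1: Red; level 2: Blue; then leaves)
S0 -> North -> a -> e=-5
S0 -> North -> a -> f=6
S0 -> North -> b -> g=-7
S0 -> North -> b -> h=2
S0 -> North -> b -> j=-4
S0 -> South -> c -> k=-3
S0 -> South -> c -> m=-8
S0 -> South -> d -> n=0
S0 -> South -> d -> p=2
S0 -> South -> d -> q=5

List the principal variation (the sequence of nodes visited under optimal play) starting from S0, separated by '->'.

a (Blue): min(-5, 6) = -5
b (Blue): min(-7, 2, -4) = -7
North (Red): max(-5, -7) = -5
c (Blue): min(-3, -8) = -8
d (Blue): min(0, 2, 5) = 0
South (Red): max(-8, 0) = 0
S0 (Blue): min(-5, 0) = -5
At S0, Blue picks North (lowest: -5).
At North, Red picks a (highest: -5).
At a, Blue picks e (lowest: -5).
Terminal value -5.

S0 -> North -> a -> e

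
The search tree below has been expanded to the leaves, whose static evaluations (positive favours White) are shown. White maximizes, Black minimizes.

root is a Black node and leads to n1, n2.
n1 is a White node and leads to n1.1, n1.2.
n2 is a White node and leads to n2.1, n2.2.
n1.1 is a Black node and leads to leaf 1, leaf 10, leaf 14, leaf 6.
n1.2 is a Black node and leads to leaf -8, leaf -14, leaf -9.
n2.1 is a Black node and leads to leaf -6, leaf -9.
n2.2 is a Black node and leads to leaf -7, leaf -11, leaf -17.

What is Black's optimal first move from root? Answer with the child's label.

n1.1 (Black): min(1, 10, 14, 6) = 1
n1.2 (Black): min(-8, -14, -9) = -14
n1 (White): max(1, -14) = 1
n2.1 (Black): min(-6, -9) = -9
n2.2 (Black): min(-7, -11, -17) = -17
n2 (White): max(-9, -17) = -9
root (Black): min(1, -9) = -9
Black at root wants the lowest of {n1=1, n2=-9}, so chooses n2.

n2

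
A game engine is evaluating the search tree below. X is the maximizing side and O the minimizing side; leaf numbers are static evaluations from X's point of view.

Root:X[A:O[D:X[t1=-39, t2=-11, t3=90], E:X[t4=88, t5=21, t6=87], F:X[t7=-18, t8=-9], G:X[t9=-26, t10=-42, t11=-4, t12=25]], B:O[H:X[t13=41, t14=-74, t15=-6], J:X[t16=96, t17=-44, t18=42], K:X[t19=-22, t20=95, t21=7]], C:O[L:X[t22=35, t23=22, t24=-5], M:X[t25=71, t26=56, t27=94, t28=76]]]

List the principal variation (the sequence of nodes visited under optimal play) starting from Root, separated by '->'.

D (X): max(-39, -11, 90) = 90
E (X): max(88, 21, 87) = 88
F (X): max(-18, -9) = -9
G (X): max(-26, -42, -4, 25) = 25
A (O): min(90, 88, -9, 25) = -9
H (X): max(41, -74, -6) = 41
J (X): max(96, -44, 42) = 96
K (X): max(-22, 95, 7) = 95
B (O): min(41, 96, 95) = 41
L (X): max(35, 22, -5) = 35
M (X): max(71, 56, 94, 76) = 94
C (O): min(35, 94) = 35
Root (X): max(-9, 41, 35) = 41
At Root, X picks B (highest: 41).
At B, O picks H (lowest: 41).
At H, X picks t13 (highest: 41).
Terminal value 41.

Root -> B -> H -> t13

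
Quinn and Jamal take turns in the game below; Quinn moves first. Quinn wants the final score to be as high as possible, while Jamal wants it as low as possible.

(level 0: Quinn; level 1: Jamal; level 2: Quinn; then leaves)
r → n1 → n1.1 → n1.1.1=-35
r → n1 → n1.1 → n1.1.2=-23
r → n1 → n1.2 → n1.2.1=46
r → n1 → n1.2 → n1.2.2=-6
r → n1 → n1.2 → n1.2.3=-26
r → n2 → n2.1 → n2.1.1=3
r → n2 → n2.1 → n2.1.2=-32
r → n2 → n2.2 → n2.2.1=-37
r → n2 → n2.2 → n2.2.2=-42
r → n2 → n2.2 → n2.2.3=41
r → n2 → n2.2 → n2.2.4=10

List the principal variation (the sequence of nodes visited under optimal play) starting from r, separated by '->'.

r -> n2 -> n2.1 -> n2.1.1

n1.1 (Quinn): max(-35, -23) = -23
n1.2 (Quinn): max(46, -6, -26) = 46
n1 (Jamal): min(-23, 46) = -23
n2.1 (Quinn): max(3, -32) = 3
n2.2 (Quinn): max(-37, -42, 41, 10) = 41
n2 (Jamal): min(3, 41) = 3
r (Quinn): max(-23, 3) = 3
At r, Quinn picks n2 (highest: 3).
At n2, Jamal picks n2.1 (lowest: 3).
At n2.1, Quinn picks n2.1.1 (highest: 3).
Terminal value 3.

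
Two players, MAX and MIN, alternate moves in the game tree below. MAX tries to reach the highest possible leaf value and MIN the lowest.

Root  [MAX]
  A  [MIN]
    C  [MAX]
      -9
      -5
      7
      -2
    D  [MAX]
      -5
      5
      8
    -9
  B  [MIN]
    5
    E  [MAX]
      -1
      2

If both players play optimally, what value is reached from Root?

2

C (MAX): max(-9, -5, 7, -2) = 7
D (MAX): max(-5, 5, 8) = 8
A (MIN): min(7, 8, -9) = -9
E (MAX): max(-1, 2) = 2
B (MIN): min(5, 2) = 2
Root (MAX): max(-9, 2) = 2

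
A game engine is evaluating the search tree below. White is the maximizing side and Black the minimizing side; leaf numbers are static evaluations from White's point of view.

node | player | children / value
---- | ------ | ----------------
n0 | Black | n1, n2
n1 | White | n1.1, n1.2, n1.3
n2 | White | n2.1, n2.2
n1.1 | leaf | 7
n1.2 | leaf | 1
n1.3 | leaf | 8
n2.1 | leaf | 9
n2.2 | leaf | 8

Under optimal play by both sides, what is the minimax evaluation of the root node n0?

8

n1 (White): max(7, 1, 8) = 8
n2 (White): max(9, 8) = 9
n0 (Black): min(8, 9) = 8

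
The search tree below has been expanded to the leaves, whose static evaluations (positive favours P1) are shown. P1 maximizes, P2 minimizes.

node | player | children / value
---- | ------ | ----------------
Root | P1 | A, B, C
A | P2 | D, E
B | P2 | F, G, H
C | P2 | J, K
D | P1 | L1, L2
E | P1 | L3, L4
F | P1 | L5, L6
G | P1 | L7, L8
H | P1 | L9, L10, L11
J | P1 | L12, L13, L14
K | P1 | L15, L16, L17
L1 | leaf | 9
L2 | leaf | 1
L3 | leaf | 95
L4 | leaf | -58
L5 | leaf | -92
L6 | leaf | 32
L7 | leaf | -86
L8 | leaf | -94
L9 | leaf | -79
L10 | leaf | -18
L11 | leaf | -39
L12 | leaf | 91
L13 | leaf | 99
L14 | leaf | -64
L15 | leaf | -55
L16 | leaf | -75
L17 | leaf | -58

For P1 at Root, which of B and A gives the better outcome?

A

F (P1): max(-92, 32) = 32
G (P1): max(-86, -94) = -86
H (P1): max(-79, -18, -39) = -18
B (P2): min(32, -86, -18) = -86
D (P1): max(9, 1) = 9
E (P1): max(95, -58) = 95
A (P2): min(9, 95) = 9
P1 prefers the higher value; B=-86, A=9. A is better since 9 > -86.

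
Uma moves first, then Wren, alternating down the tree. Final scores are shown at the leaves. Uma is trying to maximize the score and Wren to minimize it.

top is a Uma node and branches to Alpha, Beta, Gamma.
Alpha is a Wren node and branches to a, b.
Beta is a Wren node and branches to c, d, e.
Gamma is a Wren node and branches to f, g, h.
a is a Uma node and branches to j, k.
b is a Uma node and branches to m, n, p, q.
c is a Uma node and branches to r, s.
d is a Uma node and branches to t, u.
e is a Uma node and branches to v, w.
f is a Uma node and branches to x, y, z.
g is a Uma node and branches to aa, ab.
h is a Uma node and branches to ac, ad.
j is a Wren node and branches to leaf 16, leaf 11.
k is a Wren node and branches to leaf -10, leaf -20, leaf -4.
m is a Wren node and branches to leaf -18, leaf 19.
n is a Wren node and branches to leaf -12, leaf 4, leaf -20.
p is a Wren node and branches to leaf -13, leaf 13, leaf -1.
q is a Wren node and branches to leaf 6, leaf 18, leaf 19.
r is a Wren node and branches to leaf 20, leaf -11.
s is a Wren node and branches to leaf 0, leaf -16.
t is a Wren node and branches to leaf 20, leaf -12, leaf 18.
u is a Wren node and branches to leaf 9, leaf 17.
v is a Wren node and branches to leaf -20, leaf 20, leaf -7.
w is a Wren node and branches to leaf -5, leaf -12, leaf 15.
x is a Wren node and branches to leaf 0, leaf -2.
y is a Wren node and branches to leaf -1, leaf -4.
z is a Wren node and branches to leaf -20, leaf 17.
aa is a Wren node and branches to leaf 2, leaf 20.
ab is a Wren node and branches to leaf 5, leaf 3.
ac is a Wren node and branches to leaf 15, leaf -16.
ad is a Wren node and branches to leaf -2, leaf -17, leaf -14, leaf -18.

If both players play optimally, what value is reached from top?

j (Wren): min(16, 11) = 11
k (Wren): min(-10, -20, -4) = -20
a (Uma): max(11, -20) = 11
m (Wren): min(-18, 19) = -18
n (Wren): min(-12, 4, -20) = -20
p (Wren): min(-13, 13, -1) = -13
q (Wren): min(6, 18, 19) = 6
b (Uma): max(-18, -20, -13, 6) = 6
Alpha (Wren): min(11, 6) = 6
r (Wren): min(20, -11) = -11
s (Wren): min(0, -16) = -16
c (Uma): max(-11, -16) = -11
t (Wren): min(20, -12, 18) = -12
u (Wren): min(9, 17) = 9
d (Uma): max(-12, 9) = 9
v (Wren): min(-20, 20, -7) = -20
w (Wren): min(-5, -12, 15) = -12
e (Uma): max(-20, -12) = -12
Beta (Wren): min(-11, 9, -12) = -12
x (Wren): min(0, -2) = -2
y (Wren): min(-1, -4) = -4
z (Wren): min(-20, 17) = -20
f (Uma): max(-2, -4, -20) = -2
aa (Wren): min(2, 20) = 2
ab (Wren): min(5, 3) = 3
g (Uma): max(2, 3) = 3
ac (Wren): min(15, -16) = -16
ad (Wren): min(-2, -17, -14, -18) = -18
h (Uma): max(-16, -18) = -16
Gamma (Wren): min(-2, 3, -16) = -16
top (Uma): max(6, -12, -16) = 6

6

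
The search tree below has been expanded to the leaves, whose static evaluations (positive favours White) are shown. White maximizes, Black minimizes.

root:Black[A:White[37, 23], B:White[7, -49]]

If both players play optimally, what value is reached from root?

A (White): max(37, 23) = 37
B (White): max(7, -49) = 7
root (Black): min(37, 7) = 7

7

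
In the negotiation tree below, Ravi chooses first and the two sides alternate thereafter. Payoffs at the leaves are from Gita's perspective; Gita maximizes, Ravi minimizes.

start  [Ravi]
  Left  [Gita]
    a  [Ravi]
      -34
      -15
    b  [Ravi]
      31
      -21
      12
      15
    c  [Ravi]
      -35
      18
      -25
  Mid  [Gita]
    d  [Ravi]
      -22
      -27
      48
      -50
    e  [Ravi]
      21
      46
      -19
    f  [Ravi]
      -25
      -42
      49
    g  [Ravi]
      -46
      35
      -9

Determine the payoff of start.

a (Ravi): min(-34, -15) = -34
b (Ravi): min(31, -21, 12, 15) = -21
c (Ravi): min(-35, 18, -25) = -35
Left (Gita): max(-34, -21, -35) = -21
d (Ravi): min(-22, -27, 48, -50) = -50
e (Ravi): min(21, 46, -19) = -19
f (Ravi): min(-25, -42, 49) = -42
g (Ravi): min(-46, 35, -9) = -46
Mid (Gita): max(-50, -19, -42, -46) = -19
start (Ravi): min(-21, -19) = -21

-21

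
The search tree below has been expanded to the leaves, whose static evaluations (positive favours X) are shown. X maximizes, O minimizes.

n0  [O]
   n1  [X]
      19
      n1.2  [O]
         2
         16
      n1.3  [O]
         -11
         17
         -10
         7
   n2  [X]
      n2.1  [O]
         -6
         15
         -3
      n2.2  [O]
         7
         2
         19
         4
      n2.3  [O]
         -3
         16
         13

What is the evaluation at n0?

n1.2 (O): min(2, 16) = 2
n1.3 (O): min(-11, 17, -10, 7) = -11
n1 (X): max(19, 2, -11) = 19
n2.1 (O): min(-6, 15, -3) = -6
n2.2 (O): min(7, 2, 19, 4) = 2
n2.3 (O): min(-3, 16, 13) = -3
n2 (X): max(-6, 2, -3) = 2
n0 (O): min(19, 2) = 2

2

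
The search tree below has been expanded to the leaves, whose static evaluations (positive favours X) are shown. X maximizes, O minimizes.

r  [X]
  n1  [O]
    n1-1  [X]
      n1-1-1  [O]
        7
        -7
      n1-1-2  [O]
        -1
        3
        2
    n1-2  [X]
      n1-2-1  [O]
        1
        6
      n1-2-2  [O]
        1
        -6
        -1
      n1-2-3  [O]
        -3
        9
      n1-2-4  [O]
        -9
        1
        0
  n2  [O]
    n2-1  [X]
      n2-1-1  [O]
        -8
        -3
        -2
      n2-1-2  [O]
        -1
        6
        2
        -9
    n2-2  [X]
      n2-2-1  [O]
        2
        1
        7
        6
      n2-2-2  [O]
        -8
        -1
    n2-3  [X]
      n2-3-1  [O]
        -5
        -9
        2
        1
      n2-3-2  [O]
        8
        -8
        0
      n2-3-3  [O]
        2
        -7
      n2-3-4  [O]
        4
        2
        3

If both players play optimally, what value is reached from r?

n1-1-1 (O): min(7, -7) = -7
n1-1-2 (O): min(-1, 3, 2) = -1
n1-1 (X): max(-7, -1) = -1
n1-2-1 (O): min(1, 6) = 1
n1-2-2 (O): min(1, -6, -1) = -6
n1-2-3 (O): min(-3, 9) = -3
n1-2-4 (O): min(-9, 1, 0) = -9
n1-2 (X): max(1, -6, -3, -9) = 1
n1 (O): min(-1, 1) = -1
n2-1-1 (O): min(-8, -3, -2) = -8
n2-1-2 (O): min(-1, 6, 2, -9) = -9
n2-1 (X): max(-8, -9) = -8
n2-2-1 (O): min(2, 1, 7, 6) = 1
n2-2-2 (O): min(-8, -1) = -8
n2-2 (X): max(1, -8) = 1
n2-3-1 (O): min(-5, -9, 2, 1) = -9
n2-3-2 (O): min(8, -8, 0) = -8
n2-3-3 (O): min(2, -7) = -7
n2-3-4 (O): min(4, 2, 3) = 2
n2-3 (X): max(-9, -8, -7, 2) = 2
n2 (O): min(-8, 1, 2) = -8
r (X): max(-1, -8) = -1

-1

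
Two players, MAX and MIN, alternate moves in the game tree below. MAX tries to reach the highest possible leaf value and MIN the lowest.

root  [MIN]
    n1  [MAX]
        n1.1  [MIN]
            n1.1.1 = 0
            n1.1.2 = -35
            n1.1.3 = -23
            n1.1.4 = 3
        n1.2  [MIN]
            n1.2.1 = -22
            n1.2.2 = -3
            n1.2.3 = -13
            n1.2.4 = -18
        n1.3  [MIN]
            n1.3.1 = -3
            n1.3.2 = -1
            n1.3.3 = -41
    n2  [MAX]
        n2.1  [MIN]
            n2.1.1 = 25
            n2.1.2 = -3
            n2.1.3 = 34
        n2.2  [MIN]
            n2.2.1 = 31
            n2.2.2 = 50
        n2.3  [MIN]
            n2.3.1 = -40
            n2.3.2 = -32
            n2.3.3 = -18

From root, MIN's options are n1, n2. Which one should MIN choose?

n1

n1.1 (MIN): min(0, -35, -23, 3) = -35
n1.2 (MIN): min(-22, -3, -13, -18) = -22
n1.3 (MIN): min(-3, -1, -41) = -41
n1 (MAX): max(-35, -22, -41) = -22
n2.1 (MIN): min(25, -3, 34) = -3
n2.2 (MIN): min(31, 50) = 31
n2.3 (MIN): min(-40, -32, -18) = -40
n2 (MAX): max(-3, 31, -40) = 31
root (MIN): min(-22, 31) = -22
MIN at root wants the lowest of {n1=-22, n2=31}, so chooses n1.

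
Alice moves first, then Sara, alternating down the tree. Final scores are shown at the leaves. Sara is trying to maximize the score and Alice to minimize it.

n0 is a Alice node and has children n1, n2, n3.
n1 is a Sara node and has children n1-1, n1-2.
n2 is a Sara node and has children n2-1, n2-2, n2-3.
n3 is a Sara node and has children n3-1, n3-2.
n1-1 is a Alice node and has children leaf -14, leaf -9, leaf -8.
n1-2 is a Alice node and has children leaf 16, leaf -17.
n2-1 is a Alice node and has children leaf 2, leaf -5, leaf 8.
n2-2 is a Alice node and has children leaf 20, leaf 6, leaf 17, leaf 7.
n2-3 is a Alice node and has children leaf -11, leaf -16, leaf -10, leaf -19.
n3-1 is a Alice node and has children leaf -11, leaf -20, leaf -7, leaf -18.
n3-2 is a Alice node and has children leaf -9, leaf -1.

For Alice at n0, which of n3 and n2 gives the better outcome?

n3-1 (Alice): min(-11, -20, -7, -18) = -20
n3-2 (Alice): min(-9, -1) = -9
n3 (Sara): max(-20, -9) = -9
n2-1 (Alice): min(2, -5, 8) = -5
n2-2 (Alice): min(20, 6, 17, 7) = 6
n2-3 (Alice): min(-11, -16, -10, -19) = -19
n2 (Sara): max(-5, 6, -19) = 6
Alice prefers the lower value; n3=-9, n2=6. n3 is better since -9 < 6.

n3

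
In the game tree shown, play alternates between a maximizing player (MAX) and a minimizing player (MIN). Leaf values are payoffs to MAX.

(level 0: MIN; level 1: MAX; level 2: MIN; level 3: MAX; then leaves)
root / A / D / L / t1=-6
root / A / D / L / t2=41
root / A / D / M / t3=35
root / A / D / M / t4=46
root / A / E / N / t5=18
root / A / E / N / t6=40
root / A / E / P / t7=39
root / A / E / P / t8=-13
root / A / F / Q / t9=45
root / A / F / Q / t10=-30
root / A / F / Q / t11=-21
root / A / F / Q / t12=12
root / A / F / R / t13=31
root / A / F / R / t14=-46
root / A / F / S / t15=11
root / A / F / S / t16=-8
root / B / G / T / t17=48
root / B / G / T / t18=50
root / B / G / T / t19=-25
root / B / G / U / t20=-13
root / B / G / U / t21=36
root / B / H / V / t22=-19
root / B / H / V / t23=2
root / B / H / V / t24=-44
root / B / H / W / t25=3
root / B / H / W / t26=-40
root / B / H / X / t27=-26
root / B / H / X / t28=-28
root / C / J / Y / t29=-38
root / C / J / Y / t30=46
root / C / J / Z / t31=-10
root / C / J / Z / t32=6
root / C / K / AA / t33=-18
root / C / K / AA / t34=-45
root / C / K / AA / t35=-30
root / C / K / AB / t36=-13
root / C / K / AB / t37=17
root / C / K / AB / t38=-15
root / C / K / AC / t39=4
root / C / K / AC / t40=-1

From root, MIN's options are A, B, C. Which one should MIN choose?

L (MAX): max(-6, 41) = 41
M (MAX): max(35, 46) = 46
D (MIN): min(41, 46) = 41
N (MAX): max(18, 40) = 40
P (MAX): max(39, -13) = 39
E (MIN): min(40, 39) = 39
Q (MAX): max(45, -30, -21, 12) = 45
R (MAX): max(31, -46) = 31
S (MAX): max(11, -8) = 11
F (MIN): min(45, 31, 11) = 11
A (MAX): max(41, 39, 11) = 41
T (MAX): max(48, 50, -25) = 50
U (MAX): max(-13, 36) = 36
G (MIN): min(50, 36) = 36
V (MAX): max(-19, 2, -44) = 2
W (MAX): max(3, -40) = 3
X (MAX): max(-26, -28) = -26
H (MIN): min(2, 3, -26) = -26
B (MAX): max(36, -26) = 36
Y (MAX): max(-38, 46) = 46
Z (MAX): max(-10, 6) = 6
J (MIN): min(46, 6) = 6
AA (MAX): max(-18, -45, -30) = -18
AB (MAX): max(-13, 17, -15) = 17
AC (MAX): max(4, -1) = 4
K (MIN): min(-18, 17, 4) = -18
C (MAX): max(6, -18) = 6
root (MIN): min(41, 36, 6) = 6
MIN at root wants the lowest of {A=41, B=36, C=6}, so chooses C.

C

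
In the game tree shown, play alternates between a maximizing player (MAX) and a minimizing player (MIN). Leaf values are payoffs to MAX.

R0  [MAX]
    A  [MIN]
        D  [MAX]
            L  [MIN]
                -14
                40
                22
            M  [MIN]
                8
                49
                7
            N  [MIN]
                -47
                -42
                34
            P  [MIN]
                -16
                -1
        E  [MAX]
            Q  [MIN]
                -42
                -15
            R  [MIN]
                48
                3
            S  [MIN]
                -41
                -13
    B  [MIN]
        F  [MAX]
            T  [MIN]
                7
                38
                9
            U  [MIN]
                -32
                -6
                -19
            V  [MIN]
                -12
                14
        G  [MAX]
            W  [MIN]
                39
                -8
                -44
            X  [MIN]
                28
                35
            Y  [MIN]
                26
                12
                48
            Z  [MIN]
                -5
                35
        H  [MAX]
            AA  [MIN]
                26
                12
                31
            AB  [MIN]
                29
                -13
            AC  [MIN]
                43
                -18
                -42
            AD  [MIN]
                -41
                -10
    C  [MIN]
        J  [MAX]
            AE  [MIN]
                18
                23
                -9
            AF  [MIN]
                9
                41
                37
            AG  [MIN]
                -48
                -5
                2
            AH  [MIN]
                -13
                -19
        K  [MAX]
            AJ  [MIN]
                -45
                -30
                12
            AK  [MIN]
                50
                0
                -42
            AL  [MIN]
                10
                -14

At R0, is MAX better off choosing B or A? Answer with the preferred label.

T (MIN): min(7, 38, 9) = 7
U (MIN): min(-32, -6, -19) = -32
V (MIN): min(-12, 14) = -12
F (MAX): max(7, -32, -12) = 7
W (MIN): min(39, -8, -44) = -44
X (MIN): min(28, 35) = 28
Y (MIN): min(26, 12, 48) = 12
Z (MIN): min(-5, 35) = -5
G (MAX): max(-44, 28, 12, -5) = 28
AA (MIN): min(26, 12, 31) = 12
AB (MIN): min(29, -13) = -13
AC (MIN): min(43, -18, -42) = -42
AD (MIN): min(-41, -10) = -41
H (MAX): max(12, -13, -42, -41) = 12
B (MIN): min(7, 28, 12) = 7
L (MIN): min(-14, 40, 22) = -14
M (MIN): min(8, 49, 7) = 7
N (MIN): min(-47, -42, 34) = -47
P (MIN): min(-16, -1) = -16
D (MAX): max(-14, 7, -47, -16) = 7
Q (MIN): min(-42, -15) = -42
R (MIN): min(48, 3) = 3
S (MIN): min(-41, -13) = -41
E (MAX): max(-42, 3, -41) = 3
A (MIN): min(7, 3) = 3
MAX prefers the higher value; B=7, A=3. B is better since 7 > 3.

B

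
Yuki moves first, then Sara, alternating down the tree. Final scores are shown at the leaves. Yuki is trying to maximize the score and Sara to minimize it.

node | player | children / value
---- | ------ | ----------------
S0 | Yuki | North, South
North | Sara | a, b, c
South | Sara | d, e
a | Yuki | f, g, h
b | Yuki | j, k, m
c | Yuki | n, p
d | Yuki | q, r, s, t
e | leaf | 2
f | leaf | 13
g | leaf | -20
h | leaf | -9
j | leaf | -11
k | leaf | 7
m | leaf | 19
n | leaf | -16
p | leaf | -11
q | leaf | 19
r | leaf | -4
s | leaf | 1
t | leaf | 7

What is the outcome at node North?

a (Yuki): max(13, -20, -9) = 13
b (Yuki): max(-11, 7, 19) = 19
c (Yuki): max(-16, -11) = -11
North (Sara): min(13, 19, -11) = -11

-11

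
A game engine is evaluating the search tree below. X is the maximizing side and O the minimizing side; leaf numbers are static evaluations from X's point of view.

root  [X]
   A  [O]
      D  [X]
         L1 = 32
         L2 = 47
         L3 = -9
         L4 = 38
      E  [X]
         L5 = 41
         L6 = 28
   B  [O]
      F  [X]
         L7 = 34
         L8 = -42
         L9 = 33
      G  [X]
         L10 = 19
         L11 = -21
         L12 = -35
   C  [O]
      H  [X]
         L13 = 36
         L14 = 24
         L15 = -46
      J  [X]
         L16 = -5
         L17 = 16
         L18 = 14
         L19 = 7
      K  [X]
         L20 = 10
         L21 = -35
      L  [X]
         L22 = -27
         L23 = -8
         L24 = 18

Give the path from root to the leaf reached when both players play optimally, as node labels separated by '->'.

root -> A -> E -> L5

D (X): max(32, 47, -9, 38) = 47
E (X): max(41, 28) = 41
A (O): min(47, 41) = 41
F (X): max(34, -42, 33) = 34
G (X): max(19, -21, -35) = 19
B (O): min(34, 19) = 19
H (X): max(36, 24, -46) = 36
J (X): max(-5, 16, 14, 7) = 16
K (X): max(10, -35) = 10
L (X): max(-27, -8, 18) = 18
C (O): min(36, 16, 10, 18) = 10
root (X): max(41, 19, 10) = 41
At root, X picks A (highest: 41).
At A, O picks E (lowest: 41).
At E, X picks L5 (highest: 41).
Terminal value 41.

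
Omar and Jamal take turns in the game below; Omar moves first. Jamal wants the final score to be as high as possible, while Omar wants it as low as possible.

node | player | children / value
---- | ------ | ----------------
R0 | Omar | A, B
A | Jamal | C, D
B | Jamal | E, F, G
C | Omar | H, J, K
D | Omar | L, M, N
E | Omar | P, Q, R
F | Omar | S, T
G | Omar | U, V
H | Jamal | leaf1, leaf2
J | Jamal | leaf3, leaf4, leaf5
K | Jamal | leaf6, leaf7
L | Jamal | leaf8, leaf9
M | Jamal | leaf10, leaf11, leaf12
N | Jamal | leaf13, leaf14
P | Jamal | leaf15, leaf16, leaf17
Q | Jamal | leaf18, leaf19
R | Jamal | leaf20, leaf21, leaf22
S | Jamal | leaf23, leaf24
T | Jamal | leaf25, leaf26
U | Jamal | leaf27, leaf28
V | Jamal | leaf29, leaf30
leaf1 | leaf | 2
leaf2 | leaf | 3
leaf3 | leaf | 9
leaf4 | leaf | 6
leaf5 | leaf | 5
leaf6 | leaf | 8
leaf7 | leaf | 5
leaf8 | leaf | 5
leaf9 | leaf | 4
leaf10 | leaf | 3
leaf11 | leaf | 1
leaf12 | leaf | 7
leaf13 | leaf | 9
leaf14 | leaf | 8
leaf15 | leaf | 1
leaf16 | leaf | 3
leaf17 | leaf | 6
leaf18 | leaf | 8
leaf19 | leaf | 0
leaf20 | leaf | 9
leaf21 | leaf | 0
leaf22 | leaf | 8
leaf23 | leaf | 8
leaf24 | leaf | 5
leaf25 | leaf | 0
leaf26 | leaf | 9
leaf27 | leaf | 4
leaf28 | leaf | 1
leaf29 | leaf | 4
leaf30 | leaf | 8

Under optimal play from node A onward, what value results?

H (Jamal): max(2, 3) = 3
J (Jamal): max(9, 6, 5) = 9
K (Jamal): max(8, 5) = 8
C (Omar): min(3, 9, 8) = 3
L (Jamal): max(5, 4) = 5
M (Jamal): max(3, 1, 7) = 7
N (Jamal): max(9, 8) = 9
D (Omar): min(5, 7, 9) = 5
A (Jamal): max(3, 5) = 5

5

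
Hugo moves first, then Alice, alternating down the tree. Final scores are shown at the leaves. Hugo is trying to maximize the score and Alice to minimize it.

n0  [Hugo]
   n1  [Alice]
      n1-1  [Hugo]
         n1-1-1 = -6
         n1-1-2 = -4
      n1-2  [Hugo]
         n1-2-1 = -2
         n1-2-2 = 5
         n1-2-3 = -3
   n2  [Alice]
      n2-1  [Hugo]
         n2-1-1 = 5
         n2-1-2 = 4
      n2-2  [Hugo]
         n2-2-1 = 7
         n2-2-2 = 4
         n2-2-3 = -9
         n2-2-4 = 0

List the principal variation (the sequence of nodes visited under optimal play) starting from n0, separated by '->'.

n0 -> n2 -> n2-1 -> n2-1-1

n1-1 (Hugo): max(-6, -4) = -4
n1-2 (Hugo): max(-2, 5, -3) = 5
n1 (Alice): min(-4, 5) = -4
n2-1 (Hugo): max(5, 4) = 5
n2-2 (Hugo): max(7, 4, -9, 0) = 7
n2 (Alice): min(5, 7) = 5
n0 (Hugo): max(-4, 5) = 5
At n0, Hugo picks n2 (highest: 5).
At n2, Alice picks n2-1 (lowest: 5).
At n2-1, Hugo picks n2-1-1 (highest: 5).
Terminal value 5.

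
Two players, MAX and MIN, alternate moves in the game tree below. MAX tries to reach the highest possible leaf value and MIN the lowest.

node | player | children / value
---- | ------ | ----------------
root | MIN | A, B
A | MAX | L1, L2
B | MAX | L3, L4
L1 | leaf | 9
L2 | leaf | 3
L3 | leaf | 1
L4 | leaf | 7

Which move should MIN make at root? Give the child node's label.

B

A (MAX): max(9, 3) = 9
B (MAX): max(1, 7) = 7
root (MIN): min(9, 7) = 7
MIN at root wants the lowest of {A=9, B=7}, so chooses B.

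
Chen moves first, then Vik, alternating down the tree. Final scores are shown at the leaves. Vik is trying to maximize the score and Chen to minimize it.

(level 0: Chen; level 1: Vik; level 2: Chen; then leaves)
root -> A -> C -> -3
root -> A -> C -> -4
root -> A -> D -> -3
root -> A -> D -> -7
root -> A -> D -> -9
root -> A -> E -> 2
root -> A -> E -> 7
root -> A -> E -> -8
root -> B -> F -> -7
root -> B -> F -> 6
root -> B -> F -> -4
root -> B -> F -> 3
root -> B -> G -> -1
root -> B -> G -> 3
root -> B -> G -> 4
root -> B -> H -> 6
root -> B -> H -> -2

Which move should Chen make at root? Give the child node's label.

C (Chen): min(-3, -4) = -4
D (Chen): min(-3, -7, -9) = -9
E (Chen): min(2, 7, -8) = -8
A (Vik): max(-4, -9, -8) = -4
F (Chen): min(-7, 6, -4, 3) = -7
G (Chen): min(-1, 3, 4) = -1
H (Chen): min(6, -2) = -2
B (Vik): max(-7, -1, -2) = -1
root (Chen): min(-4, -1) = -4
Chen at root wants the lowest of {A=-4, B=-1}, so chooses A.

A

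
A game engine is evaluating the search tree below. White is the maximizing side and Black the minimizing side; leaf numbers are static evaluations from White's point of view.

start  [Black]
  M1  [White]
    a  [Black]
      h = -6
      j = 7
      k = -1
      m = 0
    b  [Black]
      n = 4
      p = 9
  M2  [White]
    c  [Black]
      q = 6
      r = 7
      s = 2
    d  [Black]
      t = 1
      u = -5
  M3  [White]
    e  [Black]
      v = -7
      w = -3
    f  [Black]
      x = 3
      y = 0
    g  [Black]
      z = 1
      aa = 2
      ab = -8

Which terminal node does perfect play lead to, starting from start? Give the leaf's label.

a (Black): min(-6, 7, -1, 0) = -6
b (Black): min(4, 9) = 4
M1 (White): max(-6, 4) = 4
c (Black): min(6, 7, 2) = 2
d (Black): min(1, -5) = -5
M2 (White): max(2, -5) = 2
e (Black): min(-7, -3) = -7
f (Black): min(3, 0) = 0
g (Black): min(1, 2, -8) = -8
M3 (White): max(-7, 0, -8) = 0
start (Black): min(4, 2, 0) = 0
At start, Black picks M3 (lowest: 0).
At M3, White picks f (highest: 0).
At f, Black picks y (lowest: 0).
Terminal value 0.

y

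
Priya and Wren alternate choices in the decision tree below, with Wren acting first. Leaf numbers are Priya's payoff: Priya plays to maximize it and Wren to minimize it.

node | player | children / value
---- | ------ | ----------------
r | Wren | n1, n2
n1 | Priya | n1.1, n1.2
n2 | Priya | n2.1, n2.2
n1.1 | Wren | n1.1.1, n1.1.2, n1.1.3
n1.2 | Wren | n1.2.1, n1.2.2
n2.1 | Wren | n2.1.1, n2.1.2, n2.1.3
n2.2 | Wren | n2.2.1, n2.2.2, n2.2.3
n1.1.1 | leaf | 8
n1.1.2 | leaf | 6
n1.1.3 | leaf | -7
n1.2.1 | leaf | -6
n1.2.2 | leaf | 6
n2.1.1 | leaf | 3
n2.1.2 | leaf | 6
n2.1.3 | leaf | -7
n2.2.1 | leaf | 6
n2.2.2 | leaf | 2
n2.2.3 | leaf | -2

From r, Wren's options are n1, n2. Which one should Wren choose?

n1.1 (Wren): min(8, 6, -7) = -7
n1.2 (Wren): min(-6, 6) = -6
n1 (Priya): max(-7, -6) = -6
n2.1 (Wren): min(3, 6, -7) = -7
n2.2 (Wren): min(6, 2, -2) = -2
n2 (Priya): max(-7, -2) = -2
r (Wren): min(-6, -2) = -6
Wren at r wants the lowest of {n1=-6, n2=-2}, so chooses n1.

n1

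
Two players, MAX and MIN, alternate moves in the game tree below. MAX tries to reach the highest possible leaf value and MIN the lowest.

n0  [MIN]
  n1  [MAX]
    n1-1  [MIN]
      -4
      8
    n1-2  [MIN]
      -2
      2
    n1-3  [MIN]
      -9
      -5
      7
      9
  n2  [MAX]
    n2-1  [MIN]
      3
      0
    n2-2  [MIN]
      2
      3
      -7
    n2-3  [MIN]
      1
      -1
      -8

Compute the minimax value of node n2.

0

n2-1 (MIN): min(3, 0) = 0
n2-2 (MIN): min(2, 3, -7) = -7
n2-3 (MIN): min(1, -1, -8) = -8
n2 (MAX): max(0, -7, -8) = 0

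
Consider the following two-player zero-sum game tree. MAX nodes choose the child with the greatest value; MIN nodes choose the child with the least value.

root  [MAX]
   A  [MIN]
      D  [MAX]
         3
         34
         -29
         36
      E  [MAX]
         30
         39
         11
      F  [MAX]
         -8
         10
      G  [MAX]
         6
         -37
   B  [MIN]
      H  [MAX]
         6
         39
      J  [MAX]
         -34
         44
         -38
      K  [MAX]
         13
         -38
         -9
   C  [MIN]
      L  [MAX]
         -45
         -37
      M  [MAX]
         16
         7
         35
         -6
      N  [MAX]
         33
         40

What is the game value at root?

13

D (MAX): max(3, 34, -29, 36) = 36
E (MAX): max(30, 39, 11) = 39
F (MAX): max(-8, 10) = 10
G (MAX): max(6, -37) = 6
A (MIN): min(36, 39, 10, 6) = 6
H (MAX): max(6, 39) = 39
J (MAX): max(-34, 44, -38) = 44
K (MAX): max(13, -38, -9) = 13
B (MIN): min(39, 44, 13) = 13
L (MAX): max(-45, -37) = -37
M (MAX): max(16, 7, 35, -6) = 35
N (MAX): max(33, 40) = 40
C (MIN): min(-37, 35, 40) = -37
root (MAX): max(6, 13, -37) = 13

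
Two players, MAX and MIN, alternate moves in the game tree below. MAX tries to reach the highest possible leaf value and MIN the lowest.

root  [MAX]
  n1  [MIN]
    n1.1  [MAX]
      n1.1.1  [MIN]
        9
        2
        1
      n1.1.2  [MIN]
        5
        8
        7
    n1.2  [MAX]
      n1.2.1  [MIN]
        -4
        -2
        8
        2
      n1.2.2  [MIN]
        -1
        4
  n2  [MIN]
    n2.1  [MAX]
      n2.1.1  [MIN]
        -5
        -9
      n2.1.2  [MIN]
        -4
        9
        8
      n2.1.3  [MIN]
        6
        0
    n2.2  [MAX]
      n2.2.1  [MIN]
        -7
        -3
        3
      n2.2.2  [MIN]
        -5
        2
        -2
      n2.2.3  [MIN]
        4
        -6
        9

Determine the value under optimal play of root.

n1.1.1 (MIN): min(9, 2, 1) = 1
n1.1.2 (MIN): min(5, 8, 7) = 5
n1.1 (MAX): max(1, 5) = 5
n1.2.1 (MIN): min(-4, -2, 8, 2) = -4
n1.2.2 (MIN): min(-1, 4) = -1
n1.2 (MAX): max(-4, -1) = -1
n1 (MIN): min(5, -1) = -1
n2.1.1 (MIN): min(-5, -9) = -9
n2.1.2 (MIN): min(-4, 9, 8) = -4
n2.1.3 (MIN): min(6, 0) = 0
n2.1 (MAX): max(-9, -4, 0) = 0
n2.2.1 (MIN): min(-7, -3, 3) = -7
n2.2.2 (MIN): min(-5, 2, -2) = -5
n2.2.3 (MIN): min(4, -6, 9) = -6
n2.2 (MAX): max(-7, -5, -6) = -5
n2 (MIN): min(0, -5) = -5
root (MAX): max(-1, -5) = -1

-1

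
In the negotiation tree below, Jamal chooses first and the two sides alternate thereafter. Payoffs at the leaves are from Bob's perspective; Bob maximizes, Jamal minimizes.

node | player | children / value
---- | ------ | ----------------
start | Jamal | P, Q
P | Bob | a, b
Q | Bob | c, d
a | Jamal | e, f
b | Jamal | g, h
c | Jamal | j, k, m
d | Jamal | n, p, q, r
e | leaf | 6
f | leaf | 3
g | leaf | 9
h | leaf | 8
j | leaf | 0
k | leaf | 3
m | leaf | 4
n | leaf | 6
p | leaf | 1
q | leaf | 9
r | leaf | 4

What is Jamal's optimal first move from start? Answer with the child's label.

a (Jamal): min(6, 3) = 3
b (Jamal): min(9, 8) = 8
P (Bob): max(3, 8) = 8
c (Jamal): min(0, 3, 4) = 0
d (Jamal): min(6, 1, 9, 4) = 1
Q (Bob): max(0, 1) = 1
start (Jamal): min(8, 1) = 1
Jamal at start wants the lowest of {P=8, Q=1}, so chooses Q.

Q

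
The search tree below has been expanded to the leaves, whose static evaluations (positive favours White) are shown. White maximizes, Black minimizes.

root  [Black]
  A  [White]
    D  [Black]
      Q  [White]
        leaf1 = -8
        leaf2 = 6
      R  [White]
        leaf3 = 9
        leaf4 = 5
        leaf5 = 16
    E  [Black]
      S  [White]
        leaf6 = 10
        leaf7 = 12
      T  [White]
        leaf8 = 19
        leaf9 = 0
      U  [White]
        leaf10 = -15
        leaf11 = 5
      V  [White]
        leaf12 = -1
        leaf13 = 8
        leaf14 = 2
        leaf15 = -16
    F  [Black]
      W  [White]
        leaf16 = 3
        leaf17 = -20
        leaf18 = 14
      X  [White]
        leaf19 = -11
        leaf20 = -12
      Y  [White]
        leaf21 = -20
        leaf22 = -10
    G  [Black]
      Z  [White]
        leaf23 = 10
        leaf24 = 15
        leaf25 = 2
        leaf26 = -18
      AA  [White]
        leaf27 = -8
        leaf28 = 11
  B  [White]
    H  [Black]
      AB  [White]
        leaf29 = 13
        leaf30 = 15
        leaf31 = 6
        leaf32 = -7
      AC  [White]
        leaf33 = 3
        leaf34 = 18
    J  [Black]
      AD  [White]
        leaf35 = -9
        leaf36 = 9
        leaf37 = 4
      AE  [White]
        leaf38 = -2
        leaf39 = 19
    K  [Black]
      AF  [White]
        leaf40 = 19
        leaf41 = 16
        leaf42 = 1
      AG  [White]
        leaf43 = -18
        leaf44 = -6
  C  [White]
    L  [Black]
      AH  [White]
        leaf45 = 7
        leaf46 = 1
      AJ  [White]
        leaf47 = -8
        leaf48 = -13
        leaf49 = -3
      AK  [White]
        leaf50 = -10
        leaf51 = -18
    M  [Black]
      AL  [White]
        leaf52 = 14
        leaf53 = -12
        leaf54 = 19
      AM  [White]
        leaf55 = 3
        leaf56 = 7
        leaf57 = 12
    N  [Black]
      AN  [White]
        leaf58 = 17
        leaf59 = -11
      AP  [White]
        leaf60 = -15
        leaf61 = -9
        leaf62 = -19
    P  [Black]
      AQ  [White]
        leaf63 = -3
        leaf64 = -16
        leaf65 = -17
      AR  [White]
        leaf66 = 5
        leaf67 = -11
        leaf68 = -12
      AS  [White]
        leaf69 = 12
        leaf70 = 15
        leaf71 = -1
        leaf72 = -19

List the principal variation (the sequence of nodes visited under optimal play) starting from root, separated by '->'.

root -> A -> G -> AA -> leaf28

Q (White): max(-8, 6) = 6
R (White): max(9, 5, 16) = 16
D (Black): min(6, 16) = 6
S (White): max(10, 12) = 12
T (White): max(19, 0) = 19
U (White): max(-15, 5) = 5
V (White): max(-1, 8, 2, -16) = 8
E (Black): min(12, 19, 5, 8) = 5
W (White): max(3, -20, 14) = 14
X (White): max(-11, -12) = -11
Y (White): max(-20, -10) = -10
F (Black): min(14, -11, -10) = -11
Z (White): max(10, 15, 2, -18) = 15
AA (White): max(-8, 11) = 11
G (Black): min(15, 11) = 11
A (White): max(6, 5, -11, 11) = 11
AB (White): max(13, 15, 6, -7) = 15
AC (White): max(3, 18) = 18
H (Black): min(15, 18) = 15
AD (White): max(-9, 9, 4) = 9
AE (White): max(-2, 19) = 19
J (Black): min(9, 19) = 9
AF (White): max(19, 16, 1) = 19
AG (White): max(-18, -6) = -6
K (Black): min(19, -6) = -6
B (White): max(15, 9, -6) = 15
AH (White): max(7, 1) = 7
AJ (White): max(-8, -13, -3) = -3
AK (White): max(-10, -18) = -10
L (Black): min(7, -3, -10) = -10
AL (White): max(14, -12, 19) = 19
AM (White): max(3, 7, 12) = 12
M (Black): min(19, 12) = 12
AN (White): max(17, -11) = 17
AP (White): max(-15, -9, -19) = -9
N (Black): min(17, -9) = -9
AQ (White): max(-3, -16, -17) = -3
AR (White): max(5, -11, -12) = 5
AS (White): max(12, 15, -1, -19) = 15
P (Black): min(-3, 5, 15) = -3
C (White): max(-10, 12, -9, -3) = 12
root (Black): min(11, 15, 12) = 11
At root, Black picks A (lowest: 11).
At A, White picks G (highest: 11).
At G, Black picks AA (lowest: 11).
At AA, White picks leaf28 (highest: 11).
Terminal value 11.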